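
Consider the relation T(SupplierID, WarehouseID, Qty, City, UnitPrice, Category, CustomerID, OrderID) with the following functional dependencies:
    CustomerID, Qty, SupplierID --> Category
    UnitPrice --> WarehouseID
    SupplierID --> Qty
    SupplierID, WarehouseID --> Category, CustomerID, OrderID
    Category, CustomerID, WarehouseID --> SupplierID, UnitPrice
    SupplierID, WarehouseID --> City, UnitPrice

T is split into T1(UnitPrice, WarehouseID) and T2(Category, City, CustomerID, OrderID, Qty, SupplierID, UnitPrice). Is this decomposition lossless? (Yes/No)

Yes

Common attributes: {UnitPrice}; their closure is {UnitPrice, WarehouseID}.
Since T1 ⊆ {UnitPrice, WarehouseID}, the intersection is a superkey of T1; the decomposition is lossless.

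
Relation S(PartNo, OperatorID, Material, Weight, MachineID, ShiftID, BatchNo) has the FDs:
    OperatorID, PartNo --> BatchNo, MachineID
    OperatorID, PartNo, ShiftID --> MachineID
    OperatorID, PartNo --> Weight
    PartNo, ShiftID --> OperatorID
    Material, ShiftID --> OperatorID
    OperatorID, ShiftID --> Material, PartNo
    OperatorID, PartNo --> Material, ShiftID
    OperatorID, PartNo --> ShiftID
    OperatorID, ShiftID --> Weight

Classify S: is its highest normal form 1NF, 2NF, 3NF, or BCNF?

Candidate keys: {Material, ShiftID}, {OperatorID, PartNo}, {OperatorID, ShiftID}, {PartNo, ShiftID}. Prime attributes: {Material, OperatorID, PartNo, ShiftID}.
The left-hand side of every FD is a superkey, so BCNF is satisfied.

BCNF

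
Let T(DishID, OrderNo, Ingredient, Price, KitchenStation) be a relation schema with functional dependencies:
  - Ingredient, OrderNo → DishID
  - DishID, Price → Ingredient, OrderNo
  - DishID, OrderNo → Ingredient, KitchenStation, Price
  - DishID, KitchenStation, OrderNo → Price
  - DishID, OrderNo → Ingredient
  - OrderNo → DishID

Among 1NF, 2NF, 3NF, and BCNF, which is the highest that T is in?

Candidate keys: {DishID, Price}, {OrderNo}. Prime attributes: {DishID, OrderNo, Price}.
The left-hand side of every FD is a superkey, so BCNF is satisfied.

BCNF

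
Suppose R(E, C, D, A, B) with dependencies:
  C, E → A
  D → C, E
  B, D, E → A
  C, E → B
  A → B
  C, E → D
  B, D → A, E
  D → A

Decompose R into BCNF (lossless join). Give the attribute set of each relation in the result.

{A, B}; {A, C, D, E}

Candidate keys of the original relation: {C, E}, {D}.
In {A, B, C, D, E}, {A} is not a superkey ({A}⁺ restricted to this set is {A, B}), so split on A → B into {A, B} and {A, C, D, E}.
{A, B} has no BCNF violation.
{A, C, D, E} has no BCNF violation.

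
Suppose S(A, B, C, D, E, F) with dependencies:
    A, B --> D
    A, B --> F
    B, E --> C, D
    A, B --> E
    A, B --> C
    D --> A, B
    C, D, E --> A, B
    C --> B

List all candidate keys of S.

Closure of {D} is {A, B, C, D, E, F}, the whole schema; {D} is a candidate key.
Closure of {A, B} is {A, B, C, D, E, F}, the whole schema; {A, B} is a candidate key.
Closure of {A, C} is {A, B, C, D, E, F}, the whole schema; {A, C} is a candidate key.
Closure of {B, E} is {A, B, C, D, E, F}, the whole schema; {B, E} is a candidate key.
Closure of {C, E} is {A, B, C, D, E, F}, the whole schema; {C, E} is a candidate key.
Any other superkey properly contains one of these, so there are no further candidate keys.

{A, B}, {A, C}, {B, E}, {C, E}, {D}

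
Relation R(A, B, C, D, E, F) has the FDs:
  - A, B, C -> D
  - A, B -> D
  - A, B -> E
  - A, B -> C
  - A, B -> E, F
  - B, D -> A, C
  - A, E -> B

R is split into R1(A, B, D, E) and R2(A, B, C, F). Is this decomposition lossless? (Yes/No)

Yes

Common attributes: {A, B}; their closure is {A, B, C, D, E, F}.
This includes all of R1, so the common attributes are a superkey of R1 — the join is lossless.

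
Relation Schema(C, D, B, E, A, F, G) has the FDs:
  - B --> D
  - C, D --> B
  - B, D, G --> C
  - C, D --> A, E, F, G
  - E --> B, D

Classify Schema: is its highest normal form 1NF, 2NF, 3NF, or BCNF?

Candidate keys: {B, C}, {B, G}, {C, D}, {C, E}, {E, G}. Prime attributes: {B, C, D, E, G}.
B --> D: {B}⁺ = {B, D}, which is not all of the attributes, so the left side is not a superkey — BCNF is violated.
Since {D} ⊆ prime attributes and every other non-superkey FD also has a prime right side, the schema is in 3NF.

3NF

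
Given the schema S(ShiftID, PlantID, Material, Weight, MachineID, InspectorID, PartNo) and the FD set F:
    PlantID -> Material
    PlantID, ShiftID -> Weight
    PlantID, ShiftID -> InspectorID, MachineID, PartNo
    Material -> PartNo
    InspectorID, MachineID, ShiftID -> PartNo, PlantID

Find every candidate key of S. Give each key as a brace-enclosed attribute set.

{InspectorID, MachineID, ShiftID}, {PlantID, ShiftID}

{ShiftID} never appears on the right of any FD, so every key must include it.
{PlantID, ShiftID}⁺ = {InspectorID, MachineID, Material, PartNo, PlantID, ShiftID, Weight} — all of the relation — so {PlantID, ShiftID} is a candidate key.
{InspectorID, MachineID, ShiftID}⁺ = {InspectorID, MachineID, Material, PartNo, PlantID, ShiftID, Weight} — all of the relation — so {InspectorID, MachineID, ShiftID} is a candidate key.
These are minimal and exhaustive — every other superkey contains one of them.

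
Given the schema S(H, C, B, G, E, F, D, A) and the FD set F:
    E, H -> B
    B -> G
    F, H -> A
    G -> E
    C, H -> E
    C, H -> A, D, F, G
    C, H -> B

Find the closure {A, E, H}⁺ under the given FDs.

{A, B, E, G, H}

Start with {A, E, H}.
E, H -> B applies; add {B} → now {A, B, E, H}.
B -> G applies; add {G} → now {A, B, E, G, H}.
No further FD applies.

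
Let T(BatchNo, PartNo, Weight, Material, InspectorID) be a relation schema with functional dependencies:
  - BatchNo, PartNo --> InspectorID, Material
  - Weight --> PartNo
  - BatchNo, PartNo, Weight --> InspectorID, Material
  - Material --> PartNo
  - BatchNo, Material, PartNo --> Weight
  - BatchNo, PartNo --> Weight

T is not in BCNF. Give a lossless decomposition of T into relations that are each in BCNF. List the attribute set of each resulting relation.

{BatchNo, InspectorID, Material, Weight}; {PartNo, Weight}

Candidate keys of the original relation: {BatchNo, Material}, {BatchNo, PartNo}, {BatchNo, Weight}.
In {BatchNo, InspectorID, Material, PartNo, Weight}, {Weight} is not a superkey ({Weight}⁺ restricted to this set is {PartNo, Weight}), so split on Weight --> PartNo into {PartNo, Weight} and {BatchNo, InspectorID, Material, Weight}.
{PartNo, Weight} has no BCNF violation.
{BatchNo, InspectorID, Material, Weight} has no BCNF violation.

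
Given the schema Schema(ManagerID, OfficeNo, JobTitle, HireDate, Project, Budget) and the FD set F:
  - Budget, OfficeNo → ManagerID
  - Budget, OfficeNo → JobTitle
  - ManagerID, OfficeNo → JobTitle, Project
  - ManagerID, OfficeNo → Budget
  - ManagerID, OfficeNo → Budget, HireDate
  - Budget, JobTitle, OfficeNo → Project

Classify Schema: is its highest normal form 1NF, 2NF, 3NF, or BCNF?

Candidate keys: {Budget, OfficeNo}, {ManagerID, OfficeNo}. Prime attributes: {Budget, ManagerID, OfficeNo}.
Every FD has a superkey on the left, so the relation is in BCNF.

BCNF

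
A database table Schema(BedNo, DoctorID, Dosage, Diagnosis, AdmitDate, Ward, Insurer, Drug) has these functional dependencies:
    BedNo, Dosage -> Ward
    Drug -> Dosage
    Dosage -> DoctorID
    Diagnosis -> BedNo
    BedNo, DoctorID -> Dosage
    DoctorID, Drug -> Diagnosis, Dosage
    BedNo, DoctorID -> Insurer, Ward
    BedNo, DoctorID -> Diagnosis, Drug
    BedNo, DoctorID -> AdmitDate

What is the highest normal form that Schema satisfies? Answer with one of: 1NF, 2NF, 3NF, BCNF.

3NF

Candidate keys: {BedNo, DoctorID}, {BedNo, Dosage}, {Diagnosis, DoctorID}, {Diagnosis, Dosage}, {Drug}. Prime attributes: {BedNo, Diagnosis, DoctorID, Dosage, Drug}.
For Dosage -> DoctorID we have {Dosage}⁺ = {DoctorID, Dosage}; {Dosage} is not a superkey, so BCNF fails.
But every attribute on its right side ({DoctorID}) is prime, and the same holds for every other non-superkey FD, so 3NF still holds.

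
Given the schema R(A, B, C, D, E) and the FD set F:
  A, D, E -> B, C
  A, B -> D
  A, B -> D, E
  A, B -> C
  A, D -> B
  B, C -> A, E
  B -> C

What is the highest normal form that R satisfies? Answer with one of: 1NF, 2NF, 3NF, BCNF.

Candidate keys: {A, D}, {B}. Prime attributes: {A, B, D}.
Every FD has a superkey on the left, so the relation is in BCNF.

BCNF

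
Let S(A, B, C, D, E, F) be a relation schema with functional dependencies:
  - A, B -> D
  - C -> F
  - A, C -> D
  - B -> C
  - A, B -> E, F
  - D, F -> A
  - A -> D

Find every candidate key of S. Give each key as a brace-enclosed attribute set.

Attributes never on any right-hand side: {B} — every candidate key must contain it.
{A, B}⁺ = {A, B, C, D, E, F} — all of the relation — so {A, B} is a candidate key.
{B, D}⁺ = {A, B, C, D, E, F} — all of the relation — so {B, D} is a candidate key.
No proper subset of any of these is a key, and no other minimal superkey exists.

{A, B}, {B, D}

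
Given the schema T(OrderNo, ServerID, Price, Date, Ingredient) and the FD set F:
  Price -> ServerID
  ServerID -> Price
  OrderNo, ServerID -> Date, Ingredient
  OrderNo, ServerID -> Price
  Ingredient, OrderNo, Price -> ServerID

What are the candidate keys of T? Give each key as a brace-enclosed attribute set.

{OrderNo, Price}, {OrderNo, ServerID}

Attributes never on any right-hand side: {OrderNo} — every candidate key must contain it.
Closure of {OrderNo, Price} is {Date, Ingredient, OrderNo, Price, ServerID}, the whole schema; {OrderNo, Price} is a candidate key.
Closure of {OrderNo, ServerID} is {Date, Ingredient, OrderNo, Price, ServerID}, the whole schema; {OrderNo, ServerID} is a candidate key.
Any other superkey properly contains one of these, so there are no further candidate keys.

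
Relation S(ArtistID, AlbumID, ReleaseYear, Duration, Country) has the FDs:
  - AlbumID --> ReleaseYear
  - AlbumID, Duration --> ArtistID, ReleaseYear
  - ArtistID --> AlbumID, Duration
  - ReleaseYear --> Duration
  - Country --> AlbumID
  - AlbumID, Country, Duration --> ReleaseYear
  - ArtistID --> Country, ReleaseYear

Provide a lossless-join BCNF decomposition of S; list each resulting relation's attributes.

{AlbumID, ArtistID, Country, ReleaseYear}; {Duration, ReleaseYear}

Candidate keys of the original relation: {AlbumID}, {ArtistID}, {Country}.
Within {AlbumID, ArtistID, Country, Duration, ReleaseYear}: {ReleaseYear}⁺ ∩ {AlbumID, ArtistID, Country, Duration, ReleaseYear} = {Duration, ReleaseYear}, not the whole set, so ReleaseYear --> Duration violates BCNF; decompose into {Duration, ReleaseYear} and {AlbumID, ArtistID, Country, ReleaseYear}.
{Duration, ReleaseYear}: every determinant is a superkey — BCNF.
{AlbumID, ArtistID, Country, ReleaseYear}: every determinant is a superkey — BCNF.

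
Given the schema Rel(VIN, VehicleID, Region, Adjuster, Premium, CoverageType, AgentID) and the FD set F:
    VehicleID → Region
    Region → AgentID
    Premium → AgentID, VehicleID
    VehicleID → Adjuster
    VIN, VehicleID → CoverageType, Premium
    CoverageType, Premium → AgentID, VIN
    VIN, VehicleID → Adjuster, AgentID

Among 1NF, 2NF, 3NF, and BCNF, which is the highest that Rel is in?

1NF

Candidate keys: {CoverageType, Premium}, {Premium, VIN}, {VIN, VehicleID}. Prime attributes: {CoverageType, Premium, VIN, VehicleID}.
VehicleID → Region: {VehicleID}⁺ = {Adjuster, AgentID, Region, VehicleID}, which is not all of the attributes, so the left side is not a superkey — BCNF is violated.
VehicleID → Region determines the non-prime attribute {Region} from a non-superkey — 3NF is violated.
The proper key subset {Premium} of {CoverageType, Premium} determines non-prime {Adjuster, AgentID, Region}, so the relation is not even in 2NF.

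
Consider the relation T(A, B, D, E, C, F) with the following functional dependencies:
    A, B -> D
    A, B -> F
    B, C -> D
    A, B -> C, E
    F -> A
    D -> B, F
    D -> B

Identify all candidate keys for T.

{A, B}, {B, C}, {B, F}, {D}

Closure of {D} is {A, B, C, D, E, F}, the whole schema; {D} is a candidate key.
Closure of {A, B} is {A, B, C, D, E, F}, the whole schema; {A, B} is a candidate key.
Closure of {B, C} is {A, B, C, D, E, F}, the whole schema; {B, C} is a candidate key.
Closure of {B, F} is {A, B, C, D, E, F}, the whole schema; {B, F} is a candidate key.
No proper subset of any of these is a key, and no other minimal superkey exists.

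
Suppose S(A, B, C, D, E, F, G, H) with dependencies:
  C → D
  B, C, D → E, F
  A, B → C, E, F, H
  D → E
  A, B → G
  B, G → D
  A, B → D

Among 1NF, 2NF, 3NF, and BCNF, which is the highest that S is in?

2NF

Candidate key: {A, B}. Prime attributes: {A, B}.
C → D: {C}⁺ = {C, D, E}, which is not all of the attributes, so the left side is not a superkey — BCNF is violated.
C → D has non-prime {D} on the right and a non-superkey on the left, so 3NF fails.
Checking every proper subset of each key, none determines a non-prime attribute — 2NF is satisfied.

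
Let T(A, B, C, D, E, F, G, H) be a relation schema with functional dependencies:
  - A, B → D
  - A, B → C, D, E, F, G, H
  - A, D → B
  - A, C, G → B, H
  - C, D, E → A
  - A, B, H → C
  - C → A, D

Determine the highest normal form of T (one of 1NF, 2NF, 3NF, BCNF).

Candidate keys: {A, B}, {A, D}, {C}. Prime attributes: {A, B, C, D}.
The left-hand side of every FD is a superkey, so BCNF is satisfied.

BCNF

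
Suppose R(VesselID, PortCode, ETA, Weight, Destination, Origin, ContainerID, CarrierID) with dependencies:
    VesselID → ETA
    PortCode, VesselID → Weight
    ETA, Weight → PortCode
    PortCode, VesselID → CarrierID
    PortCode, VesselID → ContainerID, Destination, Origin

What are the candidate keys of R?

No FD produces {VesselID}, so it must be in every candidate key.
Closure of {PortCode, VesselID} is {CarrierID, ContainerID, Destination, ETA, Origin, PortCode, VesselID, Weight}, the whole schema; {PortCode, VesselID} is a candidate key.
Closure of {VesselID, Weight} is {CarrierID, ContainerID, Destination, ETA, Origin, PortCode, VesselID, Weight}, the whole schema; {VesselID, Weight} is a candidate key.
These are minimal and exhaustive — every other superkey contains one of them.

{PortCode, VesselID}, {VesselID, Weight}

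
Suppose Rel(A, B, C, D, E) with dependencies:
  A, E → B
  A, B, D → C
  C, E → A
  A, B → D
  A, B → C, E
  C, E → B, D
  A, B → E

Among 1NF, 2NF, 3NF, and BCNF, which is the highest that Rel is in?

Candidate keys: {A, B}, {A, E}, {C, E}. Prime attributes: {A, B, C, E}.
Each dependency's left side is a superkey — BCNF holds.

BCNF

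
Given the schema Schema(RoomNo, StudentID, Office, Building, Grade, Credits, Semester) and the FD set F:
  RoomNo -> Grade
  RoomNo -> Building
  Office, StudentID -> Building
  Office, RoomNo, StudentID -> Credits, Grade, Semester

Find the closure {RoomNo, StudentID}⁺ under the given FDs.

{Building, Grade, RoomNo, StudentID}

Start with {RoomNo, StudentID}.
RoomNo -> Grade applies; add {Grade} → now {Grade, RoomNo, StudentID}.
RoomNo -> Building applies; add {Building} → now {Building, Grade, RoomNo, StudentID}.
No further FD applies.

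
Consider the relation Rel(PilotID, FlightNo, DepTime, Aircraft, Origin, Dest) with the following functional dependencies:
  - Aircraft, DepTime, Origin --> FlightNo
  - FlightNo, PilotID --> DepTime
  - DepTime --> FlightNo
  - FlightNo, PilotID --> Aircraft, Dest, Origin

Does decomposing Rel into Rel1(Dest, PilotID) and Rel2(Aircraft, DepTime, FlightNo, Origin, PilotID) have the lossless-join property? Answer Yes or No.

Rel1 ∩ Rel2 = {PilotID}; its closure under F is {PilotID}.
Neither Rel1 nor Rel2 is contained in that closure, so the decomposition is lossy.

No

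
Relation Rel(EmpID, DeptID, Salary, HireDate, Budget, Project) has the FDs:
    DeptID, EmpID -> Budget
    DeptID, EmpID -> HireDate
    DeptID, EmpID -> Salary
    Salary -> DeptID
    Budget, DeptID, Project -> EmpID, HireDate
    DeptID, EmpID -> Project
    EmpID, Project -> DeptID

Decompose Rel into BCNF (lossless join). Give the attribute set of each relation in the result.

{Budget, EmpID, HireDate, Project, Salary}; {DeptID, Salary}

Candidate keys of the original relation: {Budget, DeptID, Project}, {Budget, Project, Salary}, {DeptID, EmpID}, {EmpID, Project}, {EmpID, Salary}.
{Budget, DeptID, EmpID, HireDate, Project, Salary}: {Salary} determines {DeptID, Salary} here but is not a superkey — split on Salary -> DeptID, giving {DeptID, Salary} and {Budget, EmpID, HireDate, Project, Salary}.
{DeptID, Salary}: every determinant is a superkey — BCNF.
{Budget, EmpID, HireDate, Project, Salary}: every determinant is a superkey — BCNF.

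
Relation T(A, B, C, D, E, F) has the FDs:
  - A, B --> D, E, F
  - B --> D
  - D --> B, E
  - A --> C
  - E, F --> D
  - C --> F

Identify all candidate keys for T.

{A, B}, {A, D}, {A, E}

Attributes never on any right-hand side: {A} — every candidate key must contain it.
{A, B} is a candidate key since {A, B}⁺ = {A, B, C, D, E, F} covers every attribute.
{A, D} is a candidate key since {A, D}⁺ = {A, B, C, D, E, F} covers every attribute.
{A, E} is a candidate key since {A, E}⁺ = {A, B, C, D, E, F} covers every attribute.
Any other superkey properly contains one of these, so there are no further candidate keys.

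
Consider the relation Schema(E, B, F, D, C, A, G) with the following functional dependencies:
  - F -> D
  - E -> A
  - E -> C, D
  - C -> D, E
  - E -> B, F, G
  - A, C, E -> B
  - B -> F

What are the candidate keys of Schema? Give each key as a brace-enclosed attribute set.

Closure of {C} is {A, B, C, D, E, F, G}, the whole schema; {C} is a candidate key.
Closure of {E} is {A, B, C, D, E, F, G}, the whole schema; {E} is a candidate key.
Any other superkey properly contains one of these, so there are no further candidate keys.

{C}, {E}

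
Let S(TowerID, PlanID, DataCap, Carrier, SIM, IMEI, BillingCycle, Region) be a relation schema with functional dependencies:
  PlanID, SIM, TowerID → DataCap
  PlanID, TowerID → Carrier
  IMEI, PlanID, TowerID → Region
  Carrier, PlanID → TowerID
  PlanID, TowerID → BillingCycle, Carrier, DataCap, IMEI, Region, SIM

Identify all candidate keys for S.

{PlanID} never appears on the right of any FD, so every key must include it.
{Carrier, PlanID}⁺ = {BillingCycle, Carrier, DataCap, IMEI, PlanID, Region, SIM, TowerID}, which is every attribute, so {Carrier, PlanID} is a candidate key.
{PlanID, TowerID}⁺ = {BillingCycle, Carrier, DataCap, IMEI, PlanID, Region, SIM, TowerID}, which is every attribute, so {PlanID, TowerID} is a candidate key.
Any other superkey properly contains one of these, so there are no further candidate keys.

{Carrier, PlanID}, {PlanID, TowerID}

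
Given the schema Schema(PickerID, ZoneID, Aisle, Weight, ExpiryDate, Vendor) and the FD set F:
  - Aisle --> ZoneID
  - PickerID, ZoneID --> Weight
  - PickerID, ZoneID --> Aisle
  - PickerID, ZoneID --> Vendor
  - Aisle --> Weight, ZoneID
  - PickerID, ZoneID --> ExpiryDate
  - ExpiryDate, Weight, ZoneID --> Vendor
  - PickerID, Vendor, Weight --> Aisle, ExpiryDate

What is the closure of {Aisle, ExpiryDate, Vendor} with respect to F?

Start with {Aisle, ExpiryDate, Vendor}.
Aisle --> ZoneID applies; add {ZoneID} → now {Aisle, ExpiryDate, Vendor, ZoneID}.
Aisle --> Weight, ZoneID applies; add {Weight} → now {Aisle, ExpiryDate, Vendor, Weight, ZoneID}.
No further FD applies.

{Aisle, ExpiryDate, Vendor, Weight, ZoneID}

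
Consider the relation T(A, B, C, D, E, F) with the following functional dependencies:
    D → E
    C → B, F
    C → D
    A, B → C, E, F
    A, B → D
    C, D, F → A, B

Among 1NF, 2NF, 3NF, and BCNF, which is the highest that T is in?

2NF

Candidate keys: {A, B}, {C}. Prime attributes: {A, B, C}.
D → E: {D}⁺ = {D, E}, which is not all of the attributes, so the left side is not a superkey — BCNF is violated.
Because {E} is non-prime and the left side of D → E is not a superkey, the relation is not in 3NF.
No non-prime attribute depends on a proper subset of any candidate key, so 2NF holds.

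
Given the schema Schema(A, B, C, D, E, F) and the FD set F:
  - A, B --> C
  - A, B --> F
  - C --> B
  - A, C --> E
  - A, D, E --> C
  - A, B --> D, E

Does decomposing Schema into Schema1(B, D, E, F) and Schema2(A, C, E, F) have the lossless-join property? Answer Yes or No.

The shared attributes are {E, F} and {E, F}⁺ = {E, F}.
Schema1 ⊄ {E, F} and Schema2 ⊄ {E, F}, so the split is lossy.

No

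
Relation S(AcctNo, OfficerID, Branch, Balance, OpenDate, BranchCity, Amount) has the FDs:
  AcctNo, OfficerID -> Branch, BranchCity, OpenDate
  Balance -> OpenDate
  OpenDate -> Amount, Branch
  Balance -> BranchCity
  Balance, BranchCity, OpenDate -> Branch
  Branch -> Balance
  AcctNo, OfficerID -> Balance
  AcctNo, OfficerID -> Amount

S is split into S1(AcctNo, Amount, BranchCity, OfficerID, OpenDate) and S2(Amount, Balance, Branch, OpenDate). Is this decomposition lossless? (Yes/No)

S1 ∩ S2 = {Amount, OpenDate}; its closure under F is {Amount, Balance, Branch, BranchCity, OpenDate}.
S2 is contained in that closure, so S1 ∩ S2 -> S2 holds and the join is lossless.

Yes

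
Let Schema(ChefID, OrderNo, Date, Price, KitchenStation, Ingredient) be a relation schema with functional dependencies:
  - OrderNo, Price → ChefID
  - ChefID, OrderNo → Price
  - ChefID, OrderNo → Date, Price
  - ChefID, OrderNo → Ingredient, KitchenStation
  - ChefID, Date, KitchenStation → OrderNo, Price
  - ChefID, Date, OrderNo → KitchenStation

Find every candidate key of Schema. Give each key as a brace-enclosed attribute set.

{ChefID, OrderNo}⁺ = {ChefID, Date, Ingredient, KitchenStation, OrderNo, Price}, which is every attribute, so {ChefID, OrderNo} is a candidate key.
{OrderNo, Price}⁺ = {ChefID, Date, Ingredient, KitchenStation, OrderNo, Price}, which is every attribute, so {OrderNo, Price} is a candidate key.
{ChefID, Date, KitchenStation}⁺ = {ChefID, Date, Ingredient, KitchenStation, OrderNo, Price}, which is every attribute, so {ChefID, Date, KitchenStation} is a candidate key.
Any other superkey properly contains one of these, so there are no further candidate keys.

{ChefID, Date, KitchenStation}, {ChefID, OrderNo}, {OrderNo, Price}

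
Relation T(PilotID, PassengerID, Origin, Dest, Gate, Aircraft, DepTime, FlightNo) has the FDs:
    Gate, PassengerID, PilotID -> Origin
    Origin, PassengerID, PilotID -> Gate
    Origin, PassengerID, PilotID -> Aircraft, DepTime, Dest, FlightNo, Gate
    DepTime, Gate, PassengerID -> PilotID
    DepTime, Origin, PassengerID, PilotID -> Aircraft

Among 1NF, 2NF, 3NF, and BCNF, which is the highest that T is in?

Candidate keys: {DepTime, Gate, PassengerID}, {Gate, PassengerID, PilotID}, {Origin, PassengerID, PilotID}. Prime attributes: {DepTime, Gate, Origin, PassengerID, PilotID}.
The left-hand side of every FD is a superkey, so BCNF is satisfied.

BCNF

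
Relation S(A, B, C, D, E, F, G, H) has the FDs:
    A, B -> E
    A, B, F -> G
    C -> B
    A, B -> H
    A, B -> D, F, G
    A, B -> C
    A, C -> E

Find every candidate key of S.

Attributes never on any right-hand side: {A} — every candidate key must contain it.
{A, B} is a candidate key since {A, B}⁺ = {A, B, C, D, E, F, G, H} covers every attribute.
{A, C} is a candidate key since {A, C}⁺ = {A, B, C, D, E, F, G, H} covers every attribute.
No proper subset of any of these is a key, and no other minimal superkey exists.

{A, B}, {A, C}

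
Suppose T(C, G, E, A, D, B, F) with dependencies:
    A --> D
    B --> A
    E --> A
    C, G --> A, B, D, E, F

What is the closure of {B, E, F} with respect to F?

{A, B, D, E, F}

Start with {B, E, F}.
B --> A applies; add {A} → now {A, B, E, F}.
A --> D applies; add {D} → now {A, B, D, E, F}.
No further FD applies.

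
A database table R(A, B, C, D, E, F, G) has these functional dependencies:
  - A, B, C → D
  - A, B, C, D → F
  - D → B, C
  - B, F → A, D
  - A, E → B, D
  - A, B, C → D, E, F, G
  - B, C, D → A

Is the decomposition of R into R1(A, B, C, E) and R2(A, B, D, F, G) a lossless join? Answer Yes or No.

No

R1 ∩ R2 = {A, B}; its closure under F is {A, B}.
The closure covers neither R1 nor R2 entirely; the join is not lossless.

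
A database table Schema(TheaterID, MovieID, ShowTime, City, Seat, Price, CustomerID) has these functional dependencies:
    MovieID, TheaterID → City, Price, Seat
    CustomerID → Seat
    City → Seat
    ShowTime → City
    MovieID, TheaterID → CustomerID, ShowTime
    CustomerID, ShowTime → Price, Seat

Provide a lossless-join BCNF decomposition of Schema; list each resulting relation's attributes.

Candidate key of the original relation: {MovieID, TheaterID}.
Within {City, CustomerID, MovieID, Price, Seat, ShowTime, TheaterID}: {CustomerID}⁺ ∩ {City, CustomerID, MovieID, Price, Seat, ShowTime, TheaterID} = {CustomerID, Seat}, not the whole set, so CustomerID → Seat violates BCNF; decompose into {CustomerID, Seat} and {City, CustomerID, MovieID, Price, ShowTime, TheaterID}.
{CustomerID, Seat} is in BCNF.
Within {City, CustomerID, MovieID, Price, ShowTime, TheaterID}: {ShowTime}⁺ ∩ {City, CustomerID, MovieID, Price, ShowTime, TheaterID} = {City, ShowTime}, not the whole set, so ShowTime → City violates BCNF; decompose into {City, ShowTime} and {CustomerID, MovieID, Price, ShowTime, TheaterID}.
{City, ShowTime} is in BCNF.
Within {CustomerID, MovieID, Price, ShowTime, TheaterID}: {CustomerID, ShowTime}⁺ ∩ {CustomerID, MovieID, Price, ShowTime, TheaterID} = {CustomerID, Price, ShowTime}, not the whole set, so CustomerID, ShowTime → Price violates BCNF; decompose into {CustomerID, Price, ShowTime} and {CustomerID, MovieID, ShowTime, TheaterID}.
{CustomerID, Price, ShowTime} is in BCNF.
{CustomerID, MovieID, ShowTime, TheaterID} is in BCNF.

{City, ShowTime}; {CustomerID, MovieID, ShowTime, TheaterID}; {CustomerID, Price, ShowTime}; {CustomerID, Seat}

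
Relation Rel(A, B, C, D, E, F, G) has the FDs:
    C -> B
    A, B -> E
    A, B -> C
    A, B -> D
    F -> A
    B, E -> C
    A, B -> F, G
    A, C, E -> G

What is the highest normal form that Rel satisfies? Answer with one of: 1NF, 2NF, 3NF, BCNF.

3NF

Candidate keys: {A, B}, {A, C}, {B, F}, {C, F}. Prime attributes: {A, B, C, F}.
C -> B breaks BCNF: {C}⁺ = {B, C}, so {C} is not a superkey.
But every attribute on its right side ({B}) is prime, and the same holds for every other non-superkey FD, so 3NF still holds.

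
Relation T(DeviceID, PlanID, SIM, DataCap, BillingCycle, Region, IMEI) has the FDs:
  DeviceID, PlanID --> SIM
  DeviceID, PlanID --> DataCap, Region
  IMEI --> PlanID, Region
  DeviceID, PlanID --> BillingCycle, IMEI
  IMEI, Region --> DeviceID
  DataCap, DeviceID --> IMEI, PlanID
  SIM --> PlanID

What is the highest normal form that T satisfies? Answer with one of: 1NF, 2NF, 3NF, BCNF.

Candidate keys: {DataCap, DeviceID}, {DeviceID, PlanID}, {DeviceID, SIM}, {IMEI}. Prime attributes: {DataCap, DeviceID, IMEI, PlanID, SIM}.
For SIM --> PlanID we have {SIM}⁺ = {PlanID, SIM}; {SIM} is not a superkey, so BCNF fails.
Since {PlanID} ⊆ prime attributes and every other non-superkey FD also has a prime right side, the schema is in 3NF.

3NF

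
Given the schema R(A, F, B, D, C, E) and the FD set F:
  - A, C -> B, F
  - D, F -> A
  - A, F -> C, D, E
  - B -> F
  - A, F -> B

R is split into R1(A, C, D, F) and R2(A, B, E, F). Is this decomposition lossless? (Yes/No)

Yes

The shared attributes are {A, F} and {A, F}⁺ = {A, B, C, D, E, F}.
Since R1 ⊆ {A, B, C, D, E, F}, the intersection is a superkey of R1; the decomposition is lossless.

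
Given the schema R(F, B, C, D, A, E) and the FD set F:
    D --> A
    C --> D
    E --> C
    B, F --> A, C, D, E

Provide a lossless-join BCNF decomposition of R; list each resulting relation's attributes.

{A, D}; {B, E, F}; {C, D}; {C, E}

Candidate key of the original relation: {B, F}.
Within {A, B, C, D, E, F}: {D}⁺ ∩ {A, B, C, D, E, F} = {A, D}, not the whole set, so D --> A violates BCNF; decompose into {A, D} and {B, C, D, E, F}.
{A, D} is in BCNF.
Within {B, C, D, E, F}: {C}⁺ ∩ {B, C, D, E, F} = {C, D}, not the whole set, so C --> D violates BCNF; decompose into {C, D} and {B, C, E, F}.
{C, D} is in BCNF.
Within {B, C, E, F}: {E}⁺ ∩ {B, C, E, F} = {C, E}, not the whole set, so E --> C violates BCNF; decompose into {C, E} and {B, E, F}.
{C, E} is in BCNF.
{B, E, F} is in BCNF.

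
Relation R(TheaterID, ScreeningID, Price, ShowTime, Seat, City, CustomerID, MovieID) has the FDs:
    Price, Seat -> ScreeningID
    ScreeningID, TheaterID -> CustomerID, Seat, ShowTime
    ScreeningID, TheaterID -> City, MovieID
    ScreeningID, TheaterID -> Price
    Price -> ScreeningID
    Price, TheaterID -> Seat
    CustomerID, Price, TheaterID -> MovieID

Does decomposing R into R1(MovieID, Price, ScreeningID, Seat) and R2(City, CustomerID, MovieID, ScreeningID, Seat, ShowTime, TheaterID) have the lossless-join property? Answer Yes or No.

Common attributes: {MovieID, ScreeningID, Seat}; their closure is {MovieID, ScreeningID, Seat}.
The closure covers neither R1 nor R2 entirely; the join is not lossless.

No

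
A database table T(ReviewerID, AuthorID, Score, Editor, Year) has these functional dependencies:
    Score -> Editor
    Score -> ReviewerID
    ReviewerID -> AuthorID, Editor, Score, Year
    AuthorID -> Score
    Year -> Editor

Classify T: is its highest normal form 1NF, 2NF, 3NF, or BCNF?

2NF

Candidate keys: {AuthorID}, {ReviewerID}, {Score}. Prime attributes: {AuthorID, ReviewerID, Score}.
For Year -> Editor we have {Year}⁺ = {Editor, Year}; {Year} is not a superkey, so BCNF fails.
Because {Editor} is non-prime and the left side of Year -> Editor is not a superkey, the relation is not in 3NF.
Every candidate key is a single attribute, so no partial dependency is possible; 2NF holds.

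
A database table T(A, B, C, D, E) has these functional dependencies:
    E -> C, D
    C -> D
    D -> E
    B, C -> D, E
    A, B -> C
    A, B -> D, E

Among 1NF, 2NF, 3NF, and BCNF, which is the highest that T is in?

2NF

Candidate key: {A, B}. Prime attributes: {A, B}.
E -> C, D breaks BCNF: {E}⁺ = {C, D, E}, so {E} is not a superkey.
E -> C, D has non-prime {C, D} on the right and a non-superkey on the left, so 3NF fails.
No proper subset of a key has a non-prime attribute in its closure, so there is no partial dependency; 2NF holds.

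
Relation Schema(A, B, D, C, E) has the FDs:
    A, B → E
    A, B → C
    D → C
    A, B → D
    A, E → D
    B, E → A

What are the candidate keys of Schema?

{B} never appears on the right of any FD, so every key must include it.
{A, B}⁺ = {A, B, C, D, E}, which is every attribute, so {A, B} is a candidate key.
{B, E}⁺ = {A, B, C, D, E}, which is every attribute, so {B, E} is a candidate key.
No proper subset of any of these is a key, and no other minimal superkey exists.

{A, B}, {B, E}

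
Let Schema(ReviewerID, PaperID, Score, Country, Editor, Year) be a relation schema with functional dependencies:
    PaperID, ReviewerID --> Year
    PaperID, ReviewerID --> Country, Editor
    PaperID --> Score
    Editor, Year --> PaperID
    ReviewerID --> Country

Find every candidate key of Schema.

{Editor, ReviewerID, Year}, {PaperID, ReviewerID}

No FD produces {ReviewerID}, so it must be in every candidate key.
Closure of {PaperID, ReviewerID} is {Country, Editor, PaperID, ReviewerID, Score, Year}, the whole schema; {PaperID, ReviewerID} is a candidate key.
Closure of {Editor, ReviewerID, Year} is {Country, Editor, PaperID, ReviewerID, Score, Year}, the whole schema; {Editor, ReviewerID, Year} is a candidate key.
These are minimal and exhaustive — every other superkey contains one of them.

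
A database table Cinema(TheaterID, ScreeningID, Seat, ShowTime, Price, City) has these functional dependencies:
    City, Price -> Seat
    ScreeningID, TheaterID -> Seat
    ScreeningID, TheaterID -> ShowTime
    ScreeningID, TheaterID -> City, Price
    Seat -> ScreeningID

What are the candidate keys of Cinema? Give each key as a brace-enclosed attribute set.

{TheaterID} never appears on the right of any FD, so every key must include it.
{ScreeningID, TheaterID}⁺ = {City, Price, ScreeningID, Seat, ShowTime, TheaterID}, which is every attribute, so {ScreeningID, TheaterID} is a candidate key.
{Seat, TheaterID}⁺ = {City, Price, ScreeningID, Seat, ShowTime, TheaterID}, which is every attribute, so {Seat, TheaterID} is a candidate key.
{City, Price, TheaterID}⁺ = {City, Price, ScreeningID, Seat, ShowTime, TheaterID}, which is every attribute, so {City, Price, TheaterID} is a candidate key.
No proper subset of any of these is a key, and no other minimal superkey exists.

{City, Price, TheaterID}, {ScreeningID, TheaterID}, {Seat, TheaterID}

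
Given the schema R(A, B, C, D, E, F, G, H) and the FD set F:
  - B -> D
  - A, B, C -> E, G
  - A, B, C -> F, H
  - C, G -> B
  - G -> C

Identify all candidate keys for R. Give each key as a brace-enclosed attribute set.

{A, B, C}, {A, G}

Attributes never on any right-hand side: {A} — every candidate key must contain it.
Closure of {A, G} is {A, B, C, D, E, F, G, H}, the whole schema; {A, G} is a candidate key.
Closure of {A, B, C} is {A, B, C, D, E, F, G, H}, the whole schema; {A, B, C} is a candidate key.
Any other superkey properly contains one of these, so there are no further candidate keys.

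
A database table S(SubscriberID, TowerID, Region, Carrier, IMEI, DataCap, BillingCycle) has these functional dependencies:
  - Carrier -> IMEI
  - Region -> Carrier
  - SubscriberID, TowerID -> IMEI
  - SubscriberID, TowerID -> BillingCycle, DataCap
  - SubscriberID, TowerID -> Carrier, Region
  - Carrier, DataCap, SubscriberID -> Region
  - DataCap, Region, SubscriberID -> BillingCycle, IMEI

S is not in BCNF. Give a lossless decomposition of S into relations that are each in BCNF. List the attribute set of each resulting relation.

{BillingCycle, DataCap, Region, SubscriberID}; {Carrier, IMEI}; {Carrier, Region}; {DataCap, Region, SubscriberID, TowerID}

Candidate key of the original relation: {SubscriberID, TowerID}.
In {BillingCycle, Carrier, DataCap, IMEI, Region, SubscriberID, TowerID}, {Carrier} is not a superkey ({Carrier}⁺ restricted to this set is {Carrier, IMEI}), so split on Carrier -> IMEI into {Carrier, IMEI} and {BillingCycle, Carrier, DataCap, Region, SubscriberID, TowerID}.
{Carrier, IMEI} is in BCNF.
In {BillingCycle, Carrier, DataCap, Region, SubscriberID, TowerID}, {Region} is not a superkey ({Region}⁺ restricted to this set is {Carrier, Region}), so split on Region -> Carrier into {Carrier, Region} and {BillingCycle, DataCap, Region, SubscriberID, TowerID}.
{Carrier, Region} is in BCNF.
In {BillingCycle, DataCap, Region, SubscriberID, TowerID}, {DataCap, Region, SubscriberID} is not a superkey ({DataCap, Region, SubscriberID}⁺ restricted to this set is {BillingCycle, DataCap, Region, SubscriberID}), so split on DataCap, Region, SubscriberID -> BillingCycle into {BillingCycle, DataCap, Region, SubscriberID} and {DataCap, Region, SubscriberID, TowerID}.
{BillingCycle, DataCap, Region, SubscriberID} is in BCNF.
{DataCap, Region, SubscriberID, TowerID} is in BCNF.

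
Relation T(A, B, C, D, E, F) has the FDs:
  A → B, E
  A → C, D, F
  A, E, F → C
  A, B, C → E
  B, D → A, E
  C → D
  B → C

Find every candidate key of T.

{A}, {B}

{A}⁺ = {A, B, C, D, E, F}, which is every attribute, so {A} is a candidate key.
{B}⁺ = {A, B, C, D, E, F}, which is every attribute, so {B} is a candidate key.
Any other superkey properly contains one of these, so there are no further candidate keys.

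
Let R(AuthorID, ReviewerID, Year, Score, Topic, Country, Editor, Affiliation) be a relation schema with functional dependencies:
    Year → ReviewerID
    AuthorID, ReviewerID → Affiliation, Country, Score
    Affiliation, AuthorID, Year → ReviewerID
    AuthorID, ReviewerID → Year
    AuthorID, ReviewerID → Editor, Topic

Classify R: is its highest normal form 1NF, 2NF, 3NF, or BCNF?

Candidate keys: {AuthorID, ReviewerID}, {AuthorID, Year}. Prime attributes: {AuthorID, ReviewerID, Year}.
Year → ReviewerID: {Year}⁺ = {ReviewerID, Year}, which is not all of the attributes, so the left side is not a superkey — BCNF is violated.
Since {ReviewerID} ⊆ prime attributes and every other non-superkey FD also has a prime right side, the schema is in 3NF.

3NF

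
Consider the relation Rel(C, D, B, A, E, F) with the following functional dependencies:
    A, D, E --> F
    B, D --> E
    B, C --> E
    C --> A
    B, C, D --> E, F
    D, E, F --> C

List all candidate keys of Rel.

No FD produces {B, D}, so they must be in every candidate key.
{A, B, D}⁺ = {A, B, C, D, E, F}, which is every attribute, so {A, B, D} is a candidate key.
{B, C, D}⁺ = {A, B, C, D, E, F}, which is every attribute, so {B, C, D} is a candidate key.
{B, D, F}⁺ = {A, B, C, D, E, F}, which is every attribute, so {B, D, F} is a candidate key.
No proper subset of any of these is a key, and no other minimal superkey exists.

{A, B, D}, {B, C, D}, {B, D, F}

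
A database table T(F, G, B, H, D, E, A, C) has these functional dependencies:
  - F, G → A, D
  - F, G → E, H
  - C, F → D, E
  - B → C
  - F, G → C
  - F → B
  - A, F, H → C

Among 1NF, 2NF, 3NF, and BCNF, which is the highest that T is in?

Candidate key: {F, G}. Prime attributes: {F, G}.
For C, F → D, E we have {C, F}⁺ = {B, C, D, E, F}; {C, F} is not a superkey, so BCNF fails.
C, F → D, E has non-prime {D, E} on the right and a non-superkey on the left, so 3NF fails.
Since {F} ⊂ {F, G} and {F}⁺ ⊇ {B, C, D, E} with {B, C, D, E} non-prime, there is a partial dependency; 2NF fails.

1NF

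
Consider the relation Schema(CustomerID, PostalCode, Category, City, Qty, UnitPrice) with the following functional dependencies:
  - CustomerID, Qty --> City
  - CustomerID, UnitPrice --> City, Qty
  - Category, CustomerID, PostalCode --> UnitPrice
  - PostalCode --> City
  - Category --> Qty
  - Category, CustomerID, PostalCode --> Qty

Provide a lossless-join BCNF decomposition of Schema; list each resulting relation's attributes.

{Category, CustomerID, PostalCode, UnitPrice}; {City, CustomerID, Qty}; {CustomerID, Qty, UnitPrice}

Candidate key of the original relation: {Category, CustomerID, PostalCode}.
In {Category, City, CustomerID, PostalCode, Qty, UnitPrice}, {CustomerID, Qty} is not a superkey ({CustomerID, Qty}⁺ restricted to this set is {City, CustomerID, Qty}), so split on CustomerID, Qty --> City into {City, CustomerID, Qty} and {Category, CustomerID, PostalCode, Qty, UnitPrice}.
{City, CustomerID, Qty} has no BCNF violation.
In {Category, CustomerID, PostalCode, Qty, UnitPrice}, {CustomerID, UnitPrice} is not a superkey ({CustomerID, UnitPrice}⁺ restricted to this set is {CustomerID, Qty, UnitPrice}), so split on CustomerID, UnitPrice --> Qty into {CustomerID, Qty, UnitPrice} and {Category, CustomerID, PostalCode, UnitPrice}.
{CustomerID, Qty, UnitPrice} has no BCNF violation.
{Category, CustomerID, PostalCode, UnitPrice} has no BCNF violation.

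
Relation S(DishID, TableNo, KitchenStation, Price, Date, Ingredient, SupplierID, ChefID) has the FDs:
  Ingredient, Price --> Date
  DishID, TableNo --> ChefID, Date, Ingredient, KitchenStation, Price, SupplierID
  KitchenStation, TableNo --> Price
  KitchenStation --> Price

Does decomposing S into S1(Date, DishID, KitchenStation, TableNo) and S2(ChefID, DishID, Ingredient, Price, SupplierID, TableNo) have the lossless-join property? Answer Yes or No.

Common attributes: {DishID, TableNo}; their closure is {ChefID, Date, DishID, Ingredient, KitchenStation, Price, SupplierID, TableNo}.
S1 is contained in that closure, so S1 ∩ S2 --> S1 holds and the join is lossless.

Yes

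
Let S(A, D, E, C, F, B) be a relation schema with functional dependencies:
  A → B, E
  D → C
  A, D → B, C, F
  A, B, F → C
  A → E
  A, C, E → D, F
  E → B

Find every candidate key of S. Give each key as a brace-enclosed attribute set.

{A} never appears on the right of any FD, so every key must include it.
Closure of {A, C} is {A, B, C, D, E, F}, the whole schema; {A, C} is a candidate key.
Closure of {A, D} is {A, B, C, D, E, F}, the whole schema; {A, D} is a candidate key.
Closure of {A, F} is {A, B, C, D, E, F}, the whole schema; {A, F} is a candidate key.
Any other superkey properly contains one of these, so there are no further candidate keys.

{A, C}, {A, D}, {A, F}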